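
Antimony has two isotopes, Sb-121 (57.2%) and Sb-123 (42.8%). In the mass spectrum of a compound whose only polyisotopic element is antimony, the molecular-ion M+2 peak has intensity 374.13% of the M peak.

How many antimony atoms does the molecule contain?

5

For n independent Sb atoms, I(M+2)/I(M) = n · (abundance Sb-123) / (abundance Sb-121) = n · 0.428/0.572.
n = 3.7413 × 0.572/0.428 = 5.00 ≈ 5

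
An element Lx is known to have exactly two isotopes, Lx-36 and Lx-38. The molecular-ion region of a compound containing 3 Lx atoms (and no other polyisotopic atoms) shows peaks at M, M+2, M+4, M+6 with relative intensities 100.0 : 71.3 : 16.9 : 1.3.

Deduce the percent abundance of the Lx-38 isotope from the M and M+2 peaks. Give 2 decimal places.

19.20%

Let p = fractional abundance of Lx-36. I(M+2)/I(M) = [C(3,1)·p^2·(1−p)] / p^3 = 3·(1−p)/p = 71.3/100.0 = 0.7130
(1−p)/p = 0.7130/3 = 0.2377  ⇒  p = 1/(1 + 0.2377) = 0.8080
Lx-36: 80.80%, Lx-38: 19.20%.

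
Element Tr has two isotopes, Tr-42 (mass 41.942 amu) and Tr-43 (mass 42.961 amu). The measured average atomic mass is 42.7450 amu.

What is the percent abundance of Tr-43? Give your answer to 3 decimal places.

78.803%

Writing the weighted mean with unknown fraction x of Tr-42:
41.942·x + 42.961·(1 − x) = 42.7450
(41.942 − 42.961)·x = 42.7450 − 42.961
x = -0.2160 / -1.019 = 0.21197 → 21.197% Tr-42, 78.803% Tr-43.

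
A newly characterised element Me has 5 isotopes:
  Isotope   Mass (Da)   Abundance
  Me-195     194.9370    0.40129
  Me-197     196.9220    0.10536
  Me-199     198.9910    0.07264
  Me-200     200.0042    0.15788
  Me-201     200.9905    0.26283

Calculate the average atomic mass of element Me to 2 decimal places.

197.83 Da

The abundance-weighted mean is 0.40129 × 194.9370 + 0.10536 × 196.9220 + 0.07264 × 198.9910 + 0.15788 × 200.0042 + 0.26283 × 200.9905
= 78.22627 + 20.74770 + 14.45471 + 31.57666 + 52.82633 = 197.83167 Da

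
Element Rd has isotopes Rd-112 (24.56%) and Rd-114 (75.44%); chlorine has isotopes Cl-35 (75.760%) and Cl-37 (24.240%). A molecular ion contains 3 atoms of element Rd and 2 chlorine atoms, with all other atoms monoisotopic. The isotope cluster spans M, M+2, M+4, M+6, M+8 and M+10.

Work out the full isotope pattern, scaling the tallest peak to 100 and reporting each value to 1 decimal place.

Element Rd pattern (n=3): 0.01481443 : 0.13651478 : 0.41932714 : 0.42934365
Chlorine pattern (n=2): 0.57395776 : 0.36728448 : 0.05875776
Convolve the two distributions (both contribute in 2-u steps):
  M: 0.01481443×0.57395776 = 0.008503
  M+2: 0.01481443×0.36728448 + 0.13651478×0.57395776 = 0.083795
  M+4: 0.01481443×0.05875776 + 0.13651478×0.36728448 + 0.41932714×0.57395776 = 0.291686
  M+6: 0.13651478×0.05875776 + 0.41932714×0.36728448 + 0.42934365×0.57395776 = 0.408459
  M+8: 0.41932714×0.05875776 + 0.42934365×0.36728448 = 0.182330
  M+10: 0.42934365×0.05875776 = 0.025227
Scale to base peak (0.408459) = 100: 2.1 : 20.5 : 71.4 : 100.0 : 44.6 : 6.2

2.1 : 20.5 : 71.4 : 100.0 : 44.6 : 6.2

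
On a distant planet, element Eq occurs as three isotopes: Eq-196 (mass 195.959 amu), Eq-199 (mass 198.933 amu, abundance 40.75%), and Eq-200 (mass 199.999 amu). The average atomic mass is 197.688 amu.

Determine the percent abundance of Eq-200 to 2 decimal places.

Let x and y be the fractions of Eq-196 and Eq-200. Then x + y = 1 − 0.4075 = 0.5925 and 195.959x + 199.999y = 197.688 − 0.4075×198.933 = 116.6228025.
Substituting: 195.959x + 199.999(0.5925 − x) = 116.6228025
(195.959 − 199.999)x = -1.876605  ⇒  x = 0.46451, y = 0.12799
Eq-196: 46.45%, Eq-200: 12.80%.

12.80%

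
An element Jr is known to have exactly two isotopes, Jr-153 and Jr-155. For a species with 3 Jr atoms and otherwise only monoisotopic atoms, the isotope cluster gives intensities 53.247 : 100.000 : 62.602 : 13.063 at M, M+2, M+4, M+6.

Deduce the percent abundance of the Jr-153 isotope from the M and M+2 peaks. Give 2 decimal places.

61.50%

Let p = fractional abundance of Jr-153. I(M+2)/I(M) = [C(3,1)·p^2·(1−p)] / p^3 = 3·(1−p)/p = 100.000/53.247 = 1.8780
(1−p)/p = 1.8780/3 = 0.6260  ⇒  p = 1/(1 + 0.6260) = 0.6150
Jr-153: 61.50%, Jr-155: 38.50%.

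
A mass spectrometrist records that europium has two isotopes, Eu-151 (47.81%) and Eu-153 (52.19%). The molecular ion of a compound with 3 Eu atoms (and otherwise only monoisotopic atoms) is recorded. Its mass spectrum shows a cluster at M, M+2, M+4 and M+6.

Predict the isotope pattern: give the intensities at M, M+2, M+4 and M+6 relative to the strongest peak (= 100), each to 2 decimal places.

Expanding (0.4781 + 0.5219)^3:
P(M) = 0.4781^3 = 0.109284
P(M+2) = 3 × 0.4781^2 × 0.5219^1 = 0.357887
P(M+4) = 3 × 0.4781^1 × 0.5219^2 = 0.390674
P(M+6) = 0.5219^3 = 0.142155
The M+4 peak is largest (0.390674); scaling to 100 gives 27.97 : 91.61 : 100.00 : 36.39.

27.97 : 91.61 : 100.00 : 36.39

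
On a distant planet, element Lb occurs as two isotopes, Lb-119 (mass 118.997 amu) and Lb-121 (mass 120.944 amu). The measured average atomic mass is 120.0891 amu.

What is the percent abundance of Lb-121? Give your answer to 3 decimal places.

Writing the weighted mean with unknown fraction x of Lb-119:
118.997·x + 120.944·(1 − x) = 120.0891
(118.997 − 120.944)·x = 120.0891 − 120.944
x = -0.8549 / -1.947 = 0.43909 → 43.909% Lb-119, 56.091% Lb-121.

56.091%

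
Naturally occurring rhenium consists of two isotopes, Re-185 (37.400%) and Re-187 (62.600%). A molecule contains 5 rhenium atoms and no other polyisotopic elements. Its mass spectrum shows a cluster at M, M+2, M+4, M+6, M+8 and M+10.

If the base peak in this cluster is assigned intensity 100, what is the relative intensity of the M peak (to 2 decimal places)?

(0.37400 + 0.62600)^5 gives M 0.0073, M+2 0.0612, M+4 0.2050, M+6 0.3431, M+8 0.2872, M+10 0.0961; the largest is M+6.
P(M+6) = C(5,3) × 0.37400^2 × 0.62600^3 = 10 × 0.139876 × 0.24531438 = 0.343136 (base)
P(M) = C(5,0) × 0.37400^5 × 0.62600^0 = 1 × 0.00731742 × 1.0000 = 0.007317
Relative intensity = 0.007317 / 0.343136 × 100 = 2.13

2.13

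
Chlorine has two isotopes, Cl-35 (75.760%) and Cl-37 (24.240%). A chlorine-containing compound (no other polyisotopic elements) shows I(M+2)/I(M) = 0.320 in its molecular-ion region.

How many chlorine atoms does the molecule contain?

1

For n independent Cl atoms, I(M+2)/I(M) = n · (abundance Cl-37) / (abundance Cl-35) = n · 0.24240/0.75760.
n = 0.320 × 0.75760/0.24240 = 1.00 ≈ 1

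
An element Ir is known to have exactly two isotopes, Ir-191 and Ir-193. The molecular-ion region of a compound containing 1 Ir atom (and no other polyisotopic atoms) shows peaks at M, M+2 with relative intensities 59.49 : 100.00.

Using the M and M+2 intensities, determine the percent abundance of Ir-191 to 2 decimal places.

37.30%

Write p for the Ir-191 fraction. I(M+2)/I(M) = [C(1,1)·p^0·(1−p)] / p^1 = 1·(1−p)/p = 100.00/59.49 = 1.6810
(1−p)/p = 1.6810/1 = 1.6810  ⇒  p = 1/(1 + 1.6810) = 0.3730
Ir-191: 37.30%, Ir-193: 62.70%.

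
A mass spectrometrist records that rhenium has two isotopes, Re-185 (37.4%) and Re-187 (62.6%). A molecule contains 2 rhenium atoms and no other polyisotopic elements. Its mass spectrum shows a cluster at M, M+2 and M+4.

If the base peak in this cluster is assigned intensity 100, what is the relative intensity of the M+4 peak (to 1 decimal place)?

Binomial terms of (0.374 + 0.626)^2: M 0.1399, M+2 0.4682, M+4 0.3919 → M+2 is the base peak.
P(M+2) = C(2,1) × 0.374^1 × 0.626^1 = 2 × 0.3740 × 0.6260 = 0.468248 (base)
P(M+4) = C(2,2) × 0.374^0 × 0.626^2 = 1 × 1.0000 × 0.391876 = 0.391876
Relative intensity = 0.391876 / 0.468248 × 100 = 83.7

83.7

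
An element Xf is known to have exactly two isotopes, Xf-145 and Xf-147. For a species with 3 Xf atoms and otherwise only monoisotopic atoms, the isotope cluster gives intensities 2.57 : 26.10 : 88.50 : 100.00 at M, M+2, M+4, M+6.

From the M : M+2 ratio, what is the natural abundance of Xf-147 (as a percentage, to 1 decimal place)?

77.2%

Write p for the Xf-145 fraction. I(M+2)/I(M) = [C(3,1)·p^2·(1−p)] / p^3 = 3·(1−p)/p = 26.10/2.57 = 10.1556
(1−p)/p = 10.1556/3 = 3.3852  ⇒  p = 1/(1 + 3.3852) = 0.2280
Xf-145: 22.8%, Xf-147: 77.2%.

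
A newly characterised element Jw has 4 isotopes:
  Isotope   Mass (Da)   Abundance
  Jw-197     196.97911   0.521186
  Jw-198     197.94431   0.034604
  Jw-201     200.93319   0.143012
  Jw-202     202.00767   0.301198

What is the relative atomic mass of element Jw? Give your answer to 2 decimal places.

199.09 Da

The abundance-weighted mean is 0.521186 × 196.97911 + 0.034604 × 197.94431 + 0.143012 × 200.93319 + 0.301198 × 202.00767
= 102.662754 + 6.849665 + 28.735857 + 60.844306 = 199.092582 Da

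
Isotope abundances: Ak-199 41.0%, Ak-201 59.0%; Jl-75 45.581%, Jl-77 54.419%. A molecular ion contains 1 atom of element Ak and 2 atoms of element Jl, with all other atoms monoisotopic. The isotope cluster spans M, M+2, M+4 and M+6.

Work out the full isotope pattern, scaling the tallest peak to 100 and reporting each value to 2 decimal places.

Element Ak pattern (n=1): 0.4100 : 0.5900
Element Jl pattern (n=2): 0.20776276 : 0.49609449 : 0.29614276
Convolve the two distributions (both contribute in 2-u steps):
  M: 0.4100×0.20776276 = 0.085183
  M+2: 0.4100×0.49609449 + 0.5900×0.20776276 = 0.325979
  M+4: 0.4100×0.29614276 + 0.5900×0.49609449 = 0.414114
  M+6: 0.5900×0.29614276 = 0.174724
Scale to base peak (0.414114) = 100: 20.57 : 78.72 : 100.00 : 42.19

20.57 : 78.72 : 100.00 : 42.19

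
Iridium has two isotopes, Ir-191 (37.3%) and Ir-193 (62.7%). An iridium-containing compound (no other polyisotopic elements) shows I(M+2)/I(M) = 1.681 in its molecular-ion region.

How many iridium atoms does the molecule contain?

1

The M+2/M ratio from n Ir atoms is n · q/p = n · 0.627/0.373.
n = 1.681 × 0.373/0.627 = 1.00 ≈ 1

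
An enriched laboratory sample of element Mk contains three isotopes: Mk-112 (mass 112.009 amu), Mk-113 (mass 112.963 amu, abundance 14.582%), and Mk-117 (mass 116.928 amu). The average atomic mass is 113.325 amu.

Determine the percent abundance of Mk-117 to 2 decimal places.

The remaining 85.418% is split between Mk-112 (fraction x) and Mk-117 (fraction 0.85418 − x).
Substituting: 112.009x + 116.928(0.85418 − x) = 96.85273534
(112.009 − 116.928)x = -3.0248237  ⇒  x = 0.61493, y = 0.23925
Mk-112: 61.49%, Mk-117: 23.93%.

23.93%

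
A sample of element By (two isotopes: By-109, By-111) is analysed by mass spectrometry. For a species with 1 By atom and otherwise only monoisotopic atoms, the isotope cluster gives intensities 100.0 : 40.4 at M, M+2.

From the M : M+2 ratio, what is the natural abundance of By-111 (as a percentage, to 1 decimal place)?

28.8%

If p is the fraction of By that is By-109, then I(M+2)/I(M) = [C(1,1)·p^0·(1−p)] / p^1 = 1·(1−p)/p = 40.4/100.0 = 0.4040
(1−p)/p = 0.4040/1 = 0.4040  ⇒  p = 1/(1 + 0.4040) = 0.7123
By-109: 71.2%, By-111: 28.8%.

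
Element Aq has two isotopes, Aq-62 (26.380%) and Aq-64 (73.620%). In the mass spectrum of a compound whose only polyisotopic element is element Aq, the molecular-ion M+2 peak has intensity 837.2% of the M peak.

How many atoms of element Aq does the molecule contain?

With n Aq atoms, P(M+2)/P(M) = C(n,1)·p^(n−1)q / p^n = n·q/p = n · 0.73620/0.26380.
n = 8.372 × 0.26380/0.73620 = 3.00 ≈ 3

3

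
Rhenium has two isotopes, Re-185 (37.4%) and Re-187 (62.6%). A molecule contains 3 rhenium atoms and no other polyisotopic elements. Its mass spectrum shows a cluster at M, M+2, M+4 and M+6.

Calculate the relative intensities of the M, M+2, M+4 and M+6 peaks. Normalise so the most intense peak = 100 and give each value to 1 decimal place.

11.9 : 59.7 : 100.0 : 55.8

Each Re atom is independently Re-185 (p = 0.374) or Re-187 (q = 0.626); the cluster is the binomial expansion (p + q)^3.
P(M) = 0.374^3 = 0.052314
P(M+2) = 3 × 0.374^2 × 0.626^1 = 0.262687
P(M+4) = 3 × 0.374^1 × 0.626^2 = 0.439685
P(M+6) = 0.626^3 = 0.245314
The M+4 peak is largest (0.439685); scaling to 100 gives 11.9 : 59.7 : 100.0 : 55.8.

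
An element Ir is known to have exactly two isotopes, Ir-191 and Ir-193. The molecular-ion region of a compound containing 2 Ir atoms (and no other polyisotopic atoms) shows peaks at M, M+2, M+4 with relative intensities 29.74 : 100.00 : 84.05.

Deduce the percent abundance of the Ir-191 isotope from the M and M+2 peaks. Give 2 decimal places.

Let p = fractional abundance of Ir-191. I(M+2)/I(M) = [C(2,1)·p^1·(1−p)] / p^2 = 2·(1−p)/p = 100.00/29.74 = 3.3625
(1−p)/p = 3.3625/2 = 1.6812  ⇒  p = 1/(1 + 1.6812) = 0.3730
Ir-191: 37.30%, Ir-193: 62.70%.

37.30%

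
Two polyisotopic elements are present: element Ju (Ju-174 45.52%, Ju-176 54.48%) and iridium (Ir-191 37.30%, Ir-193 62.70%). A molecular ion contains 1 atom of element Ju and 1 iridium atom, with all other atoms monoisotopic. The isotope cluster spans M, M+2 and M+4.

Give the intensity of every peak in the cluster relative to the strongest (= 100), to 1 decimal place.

34.7 : 100.0 : 69.9

Element Ju pattern (n=1): 0.4552 : 0.5448
Iridium pattern (n=1): 0.3730 : 0.6270
Convolve the two distributions (both contribute in 2-u steps):
  M: 0.4552×0.3730 = 0.169790
  M+2: 0.4552×0.6270 + 0.5448×0.3730 = 0.488621
  M+4: 0.5448×0.6270 = 0.341590
Scale to base peak (0.488621) = 100: 34.7 : 100.0 : 69.9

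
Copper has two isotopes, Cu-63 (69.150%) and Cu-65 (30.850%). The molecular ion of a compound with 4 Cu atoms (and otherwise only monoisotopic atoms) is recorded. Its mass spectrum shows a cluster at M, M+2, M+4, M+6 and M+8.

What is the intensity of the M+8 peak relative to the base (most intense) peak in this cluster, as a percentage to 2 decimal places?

2.22%

(0.69150 + 0.30850)^4 gives M 0.2286, M+2 0.4080, M+4 0.2731, M+6 0.0812, M+8 0.0091; the largest is M+2.
P(M+2) = C(4,1) × 0.69150^3 × 0.30850^1 = 4 × 0.33065611 × 0.3085 = 0.408030 (base)
P(M+8) = C(4,4) × 0.69150^0 × 0.30850^4 = 1 × 1.0000 × 0.00905776 = 0.009058
Relative intensity = 0.009058 / 0.408030 × 100 = 2.22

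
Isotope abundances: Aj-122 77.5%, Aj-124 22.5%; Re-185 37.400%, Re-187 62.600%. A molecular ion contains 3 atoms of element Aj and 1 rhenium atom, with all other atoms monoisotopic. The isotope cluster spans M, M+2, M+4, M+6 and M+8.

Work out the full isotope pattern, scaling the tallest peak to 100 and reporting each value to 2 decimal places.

Element Aj pattern (n=3): 0.46548438 : 0.40542188 : 0.11770312 : 0.01139062
Rhenium pattern (n=1): 0.3740 : 0.6260
Convolve the two distributions (both contribute in 2-u steps):
  M: 0.46548438×0.3740 = 0.174091
  M+2: 0.46548438×0.6260 + 0.40542188×0.3740 = 0.443021
  M+4: 0.40542188×0.6260 + 0.11770312×0.3740 = 0.297815
  M+6: 0.11770312×0.6260 + 0.01139062×0.3740 = 0.077942
  M+8: 0.01139062×0.6260 = 0.007131
Scale to base peak (0.443021) = 100: 39.30 : 100.00 : 67.22 : 17.59 : 1.61

39.30 : 100.00 : 67.22 : 17.59 : 1.61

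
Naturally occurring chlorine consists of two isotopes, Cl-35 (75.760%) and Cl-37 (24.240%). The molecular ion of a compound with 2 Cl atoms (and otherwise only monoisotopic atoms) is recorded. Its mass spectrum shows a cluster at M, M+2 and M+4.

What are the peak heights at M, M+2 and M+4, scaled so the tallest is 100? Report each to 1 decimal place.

100.0 : 64.0 : 10.2

Each Cl atom is independently Cl-35 (p = 0.75760) or Cl-37 (q = 0.24240); the cluster is the binomial expansion (p + q)^2.
P(M) = 0.75760^2 = 0.573958
P(M+2) = 2 × 0.75760^1 × 0.24240^1 = 0.367284
P(M+4) = 0.24240^2 = 0.058758
The M peak is largest (0.573958); scaling to 100 gives 100.0 : 64.0 : 10.2.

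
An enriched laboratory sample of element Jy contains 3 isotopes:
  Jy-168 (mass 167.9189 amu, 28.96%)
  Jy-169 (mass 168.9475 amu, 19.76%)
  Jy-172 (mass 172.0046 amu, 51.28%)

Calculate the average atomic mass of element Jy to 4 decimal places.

Average mass = Σ (abundance × isotope mass) = 0.2896 × 167.9189 + 0.1976 × 168.9475 + 0.5128 × 172.0046
= 48.62931 + 33.38403 + 88.20396 = 170.21730 amu

170.2173 amu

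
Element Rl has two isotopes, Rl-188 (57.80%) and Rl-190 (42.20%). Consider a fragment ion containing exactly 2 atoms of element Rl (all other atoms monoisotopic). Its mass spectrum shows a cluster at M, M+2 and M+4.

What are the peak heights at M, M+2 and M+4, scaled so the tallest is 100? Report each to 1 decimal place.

68.5 : 100.0 : 36.5

Each Rl atom is independently Rl-188 (p = 0.5780) or Rl-190 (q = 0.4220); the cluster is the binomial expansion (p + q)^2.
P(M) = 0.5780^2 = 0.334084
P(M+2) = 2 × 0.5780^1 × 0.4220^1 = 0.487832
P(M+4) = 0.4220^2 = 0.178084
The M+2 peak is largest (0.487832); scaling to 100 gives 68.5 : 100.0 : 36.5.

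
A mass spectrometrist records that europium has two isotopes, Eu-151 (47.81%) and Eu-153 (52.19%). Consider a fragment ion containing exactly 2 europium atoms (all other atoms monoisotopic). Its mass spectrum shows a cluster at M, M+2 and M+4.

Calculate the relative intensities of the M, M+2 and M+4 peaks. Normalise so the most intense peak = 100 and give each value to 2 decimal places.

Expanding (0.4781 + 0.5219)^2:
P(M) = 0.4781^2 = 0.228580
P(M+2) = 2 × 0.4781^1 × 0.5219^1 = 0.499041
P(M+4) = 0.5219^2 = 0.272380
The M+2 peak is largest (0.499041); scaling to 100 gives 45.80 : 100.00 : 54.58.

45.80 : 100.00 : 54.58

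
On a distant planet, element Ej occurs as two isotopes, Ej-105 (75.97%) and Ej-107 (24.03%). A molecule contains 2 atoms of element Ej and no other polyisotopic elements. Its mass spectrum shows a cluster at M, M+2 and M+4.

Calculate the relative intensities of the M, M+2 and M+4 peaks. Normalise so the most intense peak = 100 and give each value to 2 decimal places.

100.00 : 63.26 : 10.01

The 2 Ej atoms are independent, so intensities follow the terms of (0.7597 + 0.2403)^2.
P(M) = 0.7597^2 = 0.577144
P(M+2) = 2 × 0.7597^1 × 0.2403^1 = 0.365112
P(M+4) = 0.2403^2 = 0.057744
The M peak is largest (0.577144); scaling to 100 gives 100.00 : 63.26 : 10.01.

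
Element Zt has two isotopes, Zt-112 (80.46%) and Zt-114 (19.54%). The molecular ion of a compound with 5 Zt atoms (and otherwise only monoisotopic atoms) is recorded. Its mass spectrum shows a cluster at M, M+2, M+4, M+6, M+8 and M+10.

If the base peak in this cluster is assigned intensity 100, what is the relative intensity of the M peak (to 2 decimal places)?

Binomial terms of (0.8046 + 0.1954)^5: M 0.3372, M+2 0.4095, M+4 0.1989, M+6 0.0483, M+8 0.0059, M+10 0.0003 → M+2 is the base peak.
P(M+2) = C(5,1) × 0.8046^4 × 0.1954^1 = 5 × 0.41910237 × 0.1954 = 0.409463 (base)
P(M) = C(5,0) × 0.8046^5 × 0.1954^0 = 1 × 0.33720976 × 1.0000 = 0.337210
Relative intensity = 0.337210 / 0.409463 × 100 = 82.35

82.35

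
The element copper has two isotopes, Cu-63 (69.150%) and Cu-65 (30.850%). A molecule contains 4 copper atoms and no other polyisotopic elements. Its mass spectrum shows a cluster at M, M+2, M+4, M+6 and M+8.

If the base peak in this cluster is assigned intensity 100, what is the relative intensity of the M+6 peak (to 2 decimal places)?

19.90

Binomial terms of (0.69150 + 0.30850)^4: M 0.2286, M+2 0.4080, M+4 0.2731, M+6 0.0812, M+8 0.0091 → M+2 is the base peak.
P(M+2) = C(4,1) × 0.69150^3 × 0.30850^1 = 4 × 0.33065611 × 0.3085 = 0.408030 (base)
P(M+6) = C(4,3) × 0.69150^1 × 0.30850^3 = 4 × 0.6915 × 0.02936064 = 0.081212
Relative intensity = 0.081212 / 0.408030 × 100 = 19.90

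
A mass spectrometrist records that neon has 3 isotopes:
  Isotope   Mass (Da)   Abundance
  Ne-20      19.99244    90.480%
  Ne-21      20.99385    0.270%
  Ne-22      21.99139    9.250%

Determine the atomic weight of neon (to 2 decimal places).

Weight each isotope mass by its fractional abundance: 0.90480 × 19.99244 + 0.00270 × 20.99385 + 0.09250 × 21.99139
= 18.089160 + 0.056683 + 2.034204 = 20.180047 Da

20.18 Da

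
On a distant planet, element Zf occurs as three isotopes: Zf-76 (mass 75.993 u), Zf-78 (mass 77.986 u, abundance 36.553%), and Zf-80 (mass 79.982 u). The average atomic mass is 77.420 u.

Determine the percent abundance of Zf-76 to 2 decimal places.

Let x and y be the fractions of Zf-76 and Zf-80. Then x + y = 1 − 0.36553 = 0.63447 and 75.993x + 79.982y = 77.420 − 0.36553×77.986 = 48.91377742.
Substituting: 75.993x + 79.982(0.63447 − x) = 48.91377742
(75.993 − 79.982)x = -1.83240212  ⇒  x = 0.45936, y = 0.17511
Zf-76: 45.94%, Zf-80: 17.51%.

45.94%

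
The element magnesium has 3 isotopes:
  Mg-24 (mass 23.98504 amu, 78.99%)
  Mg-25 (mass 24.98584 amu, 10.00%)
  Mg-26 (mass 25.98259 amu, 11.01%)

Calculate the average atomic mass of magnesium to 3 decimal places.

24.305 amu

Weight each isotope mass by its fractional abundance: 0.7899 × 23.98504 + 0.1000 × 24.98584 + 0.1101 × 25.98259
= 18.945783 + 2.498584 + 2.860683 = 24.305050 amu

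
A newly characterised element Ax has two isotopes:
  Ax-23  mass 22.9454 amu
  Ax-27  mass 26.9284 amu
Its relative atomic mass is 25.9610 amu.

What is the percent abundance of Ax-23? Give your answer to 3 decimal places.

Let x be the fractional abundance of Ax-23; then Ax-27 has abundance 1 − x.
22.9454·x + 26.9284·(1 − x) = 25.9610
(22.9454 − 26.9284)·x = 25.9610 − 26.9284
x = -0.9674 / -3.9830 = 0.24288 → 24.288% Ax-23, 75.712% Ax-27.

24.288%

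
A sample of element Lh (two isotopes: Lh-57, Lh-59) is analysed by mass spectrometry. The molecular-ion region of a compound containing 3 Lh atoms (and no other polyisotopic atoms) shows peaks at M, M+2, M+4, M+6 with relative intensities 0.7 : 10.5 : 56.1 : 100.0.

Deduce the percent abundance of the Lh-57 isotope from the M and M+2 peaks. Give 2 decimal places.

16.67%

If p is the fraction of Lh that is Lh-57, then I(M+2)/I(M) = [C(3,1)·p^2·(1−p)] / p^3 = 3·(1−p)/p = 10.5/0.7 = 15.0000
(1−p)/p = 15.0000/3 = 5.0000  ⇒  p = 1/(1 + 5.0000) = 0.1667
Lh-57: 16.67%, Lh-59: 83.33%.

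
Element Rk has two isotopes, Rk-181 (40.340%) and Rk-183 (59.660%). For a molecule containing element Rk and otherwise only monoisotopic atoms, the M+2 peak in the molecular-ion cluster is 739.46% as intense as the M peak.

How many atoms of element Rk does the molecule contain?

The M+2/M ratio from n Rk atoms is n · q/p = n · 0.59660/0.40340.
n = 7.3946 × 0.40340/0.59660 = 5.00 ≈ 5

5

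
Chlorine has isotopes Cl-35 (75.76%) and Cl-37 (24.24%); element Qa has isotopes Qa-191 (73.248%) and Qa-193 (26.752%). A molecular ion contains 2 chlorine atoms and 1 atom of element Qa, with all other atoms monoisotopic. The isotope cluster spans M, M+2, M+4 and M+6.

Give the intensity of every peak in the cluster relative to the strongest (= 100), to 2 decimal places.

Chlorine pattern (n=2): 0.57395776 : 0.36728448 : 0.05875776
Element Qa pattern (n=1): 0.73248 : 0.26752
Convolve the two distributions (both contribute in 2-u steps):
  M: 0.57395776×0.73248 = 0.420413
  M+2: 0.57395776×0.26752 + 0.36728448×0.73248 = 0.422574
  M+4: 0.36728448×0.26752 + 0.05875776×0.73248 = 0.141295
  M+6: 0.05875776×0.26752 = 0.015719
Scale to base peak (0.422574) = 100: 99.49 : 100.00 : 33.44 : 3.72

99.49 : 100.00 : 33.44 : 3.72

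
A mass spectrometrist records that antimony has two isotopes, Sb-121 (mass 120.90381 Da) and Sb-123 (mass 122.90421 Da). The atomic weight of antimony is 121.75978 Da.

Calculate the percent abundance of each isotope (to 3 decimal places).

With x = fraction of Sb-121 (so Sb-123 is 1 − x):
120.90381·x + 122.90421·(1 − x) = 121.75978
(120.90381 − 122.90421)·x = 121.75978 − 122.90421
x = -1.14443 / -2.00040 = 0.57210 → 57.210% Sb-121, 42.790% Sb-123.

Sb-121: 57.210%, Sb-123: 42.790%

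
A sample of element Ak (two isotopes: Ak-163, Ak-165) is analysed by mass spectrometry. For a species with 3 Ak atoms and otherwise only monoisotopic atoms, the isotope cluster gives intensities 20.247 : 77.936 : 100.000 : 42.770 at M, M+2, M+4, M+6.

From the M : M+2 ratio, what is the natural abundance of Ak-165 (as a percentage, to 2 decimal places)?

Let p = fractional abundance of Ak-163. I(M+2)/I(M) = [C(3,1)·p^2·(1−p)] / p^3 = 3·(1−p)/p = 77.936/20.247 = 3.8493
(1−p)/p = 3.8493/3 = 1.2831  ⇒  p = 1/(1 + 1.2831) = 0.4380
Ak-163: 43.80%, Ak-165: 56.20%.

56.20%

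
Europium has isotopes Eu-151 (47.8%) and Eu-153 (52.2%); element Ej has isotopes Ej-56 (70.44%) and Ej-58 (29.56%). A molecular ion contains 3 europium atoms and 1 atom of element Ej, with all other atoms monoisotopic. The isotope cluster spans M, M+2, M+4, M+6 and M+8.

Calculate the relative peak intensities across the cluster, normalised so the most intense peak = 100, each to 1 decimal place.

20.2 : 74.6 : 100.0 : 56.6 : 11.0

Europium pattern (n=3): 0.10921535 : 0.35780594 : 0.39074206 : 0.14223665
Element Ej pattern (n=1): 0.7044 : 0.2956
Convolve the two distributions (both contribute in 2-u steps):
  M: 0.10921535×0.7044 = 0.076931
  M+2: 0.10921535×0.2956 + 0.35780594×0.7044 = 0.284323
  M+4: 0.35780594×0.2956 + 0.39074206×0.7044 = 0.381006
  M+6: 0.39074206×0.2956 + 0.14223665×0.7044 = 0.215695
  M+8: 0.14223665×0.2956 = 0.042045
Scale to base peak (0.381006) = 100: 20.2 : 74.6 : 100.0 : 56.6 : 11.0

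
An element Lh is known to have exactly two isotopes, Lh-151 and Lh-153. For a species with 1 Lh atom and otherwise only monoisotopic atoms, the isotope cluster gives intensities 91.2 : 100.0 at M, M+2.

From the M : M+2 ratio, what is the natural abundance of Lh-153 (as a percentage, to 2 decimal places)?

Write p for the Lh-151 fraction. I(M+2)/I(M) = [C(1,1)·p^0·(1−p)] / p^1 = 1·(1−p)/p = 100.0/91.2 = 1.0965
(1−p)/p = 1.0965/1 = 1.0965  ⇒  p = 1/(1 + 1.0965) = 0.4770
Lh-151: 47.70%, Lh-153: 52.30%.

52.30%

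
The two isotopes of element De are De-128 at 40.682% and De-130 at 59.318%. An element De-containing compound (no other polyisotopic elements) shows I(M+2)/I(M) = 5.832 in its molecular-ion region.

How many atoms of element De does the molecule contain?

For n independent De atoms, I(M+2)/I(M) = n · (abundance De-130) / (abundance De-128) = n · 0.59318/0.40682.
n = 5.832 × 0.40682/0.59318 = 4.00 ≈ 4

4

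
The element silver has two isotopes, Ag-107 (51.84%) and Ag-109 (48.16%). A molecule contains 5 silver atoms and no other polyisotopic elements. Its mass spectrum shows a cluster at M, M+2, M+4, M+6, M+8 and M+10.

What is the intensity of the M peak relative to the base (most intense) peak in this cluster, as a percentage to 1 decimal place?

Term probabilities: M 0.0374, M+2 0.1739, M+4 0.3231, M+6 0.3002, M+8 0.1394, M+10 0.0259. Base peak = M+4.
P(M+4) = C(5,2) × 0.5184^3 × 0.4816^2 = 10 × 0.13931407 × 0.23193856 = 0.323123 (base)
P(M) = C(5,0) × 0.5184^5 × 0.4816^0 = 1 × 0.03743906 × 1.0000 = 0.037439
Relative intensity = 0.037439 / 0.323123 × 100 = 11.6

11.6%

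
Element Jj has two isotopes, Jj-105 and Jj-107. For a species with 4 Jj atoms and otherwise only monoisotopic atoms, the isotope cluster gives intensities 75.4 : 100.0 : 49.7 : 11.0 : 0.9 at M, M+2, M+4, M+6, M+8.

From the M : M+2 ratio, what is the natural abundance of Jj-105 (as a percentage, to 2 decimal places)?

75.10%

If p is the fraction of Jj that is Jj-105, then I(M+2)/I(M) = [C(4,1)·p^3·(1−p)] / p^4 = 4·(1−p)/p = 100.0/75.4 = 1.3263
(1−p)/p = 1.3263/4 = 0.3316  ⇒  p = 1/(1 + 0.3316) = 0.7510
Jj-105: 75.10%, Jj-107: 24.90%.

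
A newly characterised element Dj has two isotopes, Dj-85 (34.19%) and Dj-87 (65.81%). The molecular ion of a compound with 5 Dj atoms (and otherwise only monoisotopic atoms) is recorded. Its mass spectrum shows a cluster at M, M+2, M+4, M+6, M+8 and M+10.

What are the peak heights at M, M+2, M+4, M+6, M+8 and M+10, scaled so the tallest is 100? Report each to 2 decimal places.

Expanding (0.3419 + 0.6581)^5:
P(M) = 0.3419^5 = 0.004672
P(M+2) = 5 × 0.3419^4 × 0.6581^1 = 0.044963
P(M+4) = 10 × 0.3419^3 × 0.6581^2 = 0.173094
P(M+6) = 10 × 0.3419^2 × 0.6581^3 = 0.333176
P(M+8) = 5 × 0.3419^1 × 0.6581^4 = 0.320654
P(M+10) = 0.6581^5 = 0.123441
The M+6 peak is largest (0.333176); scaling to 100 gives 1.40 : 13.50 : 51.95 : 100.00 : 96.24 : 37.05.

1.40 : 13.50 : 51.95 : 100.00 : 96.24 : 37.05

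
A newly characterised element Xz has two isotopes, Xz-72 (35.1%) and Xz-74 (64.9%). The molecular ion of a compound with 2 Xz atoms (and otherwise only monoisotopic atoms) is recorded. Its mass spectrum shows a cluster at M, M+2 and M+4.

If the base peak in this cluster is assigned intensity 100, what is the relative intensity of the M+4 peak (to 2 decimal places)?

Term probabilities: M 0.1232, M+2 0.4556, M+4 0.4212. Base peak = M+2.
P(M+2) = C(2,1) × 0.351^1 × 0.649^1 = 2 × 0.3510 × 0.6490 = 0.455598 (base)
P(M+4) = C(2,2) × 0.351^0 × 0.649^2 = 1 × 1.0000 × 0.421201 = 0.421201
Relative intensity = 0.421201 / 0.455598 × 100 = 92.45

92.45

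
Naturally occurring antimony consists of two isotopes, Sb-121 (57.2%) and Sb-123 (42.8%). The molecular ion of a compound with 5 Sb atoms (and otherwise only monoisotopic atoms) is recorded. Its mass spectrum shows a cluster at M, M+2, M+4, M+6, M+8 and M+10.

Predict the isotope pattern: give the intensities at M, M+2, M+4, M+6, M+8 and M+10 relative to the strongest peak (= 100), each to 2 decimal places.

Each Sb atom is independently Sb-121 (p = 0.572) or Sb-123 (q = 0.428); the cluster is the binomial expansion (p + q)^5.
P(M) = 0.572^5 = 0.061232
P(M+2) = 5 × 0.572^4 × 0.428^1 = 0.229086
P(M+4) = 10 × 0.572^3 × 0.428^2 = 0.342827
P(M+6) = 10 × 0.572^2 × 0.428^3 = 0.256521
P(M+8) = 5 × 0.572^1 × 0.428^4 = 0.095971
P(M+10) = 0.428^5 = 0.014362
The M+4 peak is largest (0.342827); scaling to 100 gives 17.86 : 66.82 : 100.00 : 74.83 : 27.99 : 4.19.

17.86 : 66.82 : 100.00 : 74.83 : 27.99 : 4.19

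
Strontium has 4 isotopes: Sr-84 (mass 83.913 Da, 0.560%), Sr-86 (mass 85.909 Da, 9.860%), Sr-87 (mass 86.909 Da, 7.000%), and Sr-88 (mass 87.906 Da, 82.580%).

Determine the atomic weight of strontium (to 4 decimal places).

Weight each isotope mass by its fractional abundance: 0.00560 × 83.913 + 0.09860 × 85.909 + 0.07000 × 86.909 + 0.82580 × 87.906
= 0.46991 + 8.47063 + 6.08363 + 72.59277 = 87.61694 Da

87.6169 Da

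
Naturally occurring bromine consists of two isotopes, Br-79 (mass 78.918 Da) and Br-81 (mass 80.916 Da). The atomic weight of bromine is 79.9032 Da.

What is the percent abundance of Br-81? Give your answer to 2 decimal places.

49.31%

Writing the weighted mean with unknown fraction x of Br-79:
78.918·x + 80.916·(1 − x) = 79.9032
(78.918 − 80.916)·x = 79.9032 − 80.916
x = -1.0128 / -1.998 = 0.50691 → 50.69% Br-79, 49.31% Br-81.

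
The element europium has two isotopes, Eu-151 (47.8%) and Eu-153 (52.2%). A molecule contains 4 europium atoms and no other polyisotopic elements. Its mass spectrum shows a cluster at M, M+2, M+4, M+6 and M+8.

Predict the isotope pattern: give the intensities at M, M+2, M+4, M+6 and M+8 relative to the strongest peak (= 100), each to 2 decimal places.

13.98 : 61.05 : 100.00 : 72.80 : 19.88

Each Eu atom is independently Eu-151 (p = 0.478) or Eu-153 (q = 0.522); the cluster is the binomial expansion (p + q)^4.
P(M) = 0.478^4 = 0.052205
P(M+2) = 4 × 0.478^3 × 0.522^1 = 0.228042
P(M+4) = 6 × 0.478^2 × 0.522^2 = 0.373549
P(M+6) = 4 × 0.478^1 × 0.522^3 = 0.271956
P(M+8) = 0.522^4 = 0.074248
The M+4 peak is largest (0.373549); scaling to 100 gives 13.98 : 61.05 : 100.00 : 72.80 : 19.88.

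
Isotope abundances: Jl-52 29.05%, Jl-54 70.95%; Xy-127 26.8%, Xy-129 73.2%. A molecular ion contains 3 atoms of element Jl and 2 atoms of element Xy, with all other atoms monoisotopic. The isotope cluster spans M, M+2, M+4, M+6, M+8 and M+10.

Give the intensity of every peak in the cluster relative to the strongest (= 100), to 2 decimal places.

0.47 : 6.00 : 30.68 : 78.37 : 100.00 : 51.01

Element Jl pattern (n=3): 0.02451537 : 0.17962465 : 0.4387046 : 0.35715538
Element Xy pattern (n=2): 0.071824 : 0.392352 : 0.535824
Convolve the two distributions (both contribute in 2-u steps):
  M: 0.02451537×0.071824 = 0.001761
  M+2: 0.02451537×0.392352 + 0.17962465×0.071824 = 0.022520
  M+4: 0.02451537×0.535824 + 0.17962465×0.392352 + 0.4387046×0.071824 = 0.115122
  M+6: 0.17962465×0.535824 + 0.4387046×0.392352 + 0.35715538×0.071824 = 0.294026
  M+8: 0.4387046×0.535824 + 0.35715538×0.392352 = 0.375199
  M+10: 0.35715538×0.535824 = 0.191372
Scale to base peak (0.375199) = 100: 0.47 : 6.00 : 30.68 : 78.37 : 100.00 : 51.01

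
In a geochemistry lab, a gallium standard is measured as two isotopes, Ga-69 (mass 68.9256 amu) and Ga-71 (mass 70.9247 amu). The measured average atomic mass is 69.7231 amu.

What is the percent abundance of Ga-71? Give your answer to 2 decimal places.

39.89%

Let x be the fractional abundance of Ga-69; then Ga-71 has abundance 1 − x.
68.9256·x + 70.9247·(1 − x) = 69.7231
(68.9256 − 70.9247)·x = 69.7231 − 70.9247
x = -1.2016 / -1.9991 = 0.60107 → 60.11% Ga-69, 39.89% Ga-71.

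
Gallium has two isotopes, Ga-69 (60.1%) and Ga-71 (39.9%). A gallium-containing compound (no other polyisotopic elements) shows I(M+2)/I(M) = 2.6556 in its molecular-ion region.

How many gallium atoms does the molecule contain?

With n Ga atoms, P(M+2)/P(M) = C(n,1)·p^(n−1)q / p^n = n·q/p = n · 0.399/0.601.
n = 2.6556 × 0.601/0.399 = 4.00 ≈ 4

4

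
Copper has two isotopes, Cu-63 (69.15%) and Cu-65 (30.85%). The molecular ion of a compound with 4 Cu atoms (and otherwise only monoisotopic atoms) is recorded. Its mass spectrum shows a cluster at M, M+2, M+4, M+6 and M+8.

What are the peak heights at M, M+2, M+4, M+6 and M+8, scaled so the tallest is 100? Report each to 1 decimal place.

Expanding (0.6915 + 0.3085)^4:
P(M) = 0.6915^4 = 0.228649
P(M+2) = 4 × 0.6915^3 × 0.3085^1 = 0.408030
P(M+4) = 6 × 0.6915^2 × 0.3085^2 = 0.273052
P(M+6) = 4 × 0.6915^1 × 0.3085^3 = 0.081212
P(M+8) = 0.3085^4 = 0.009058
The M+2 peak is largest (0.408030); scaling to 100 gives 56.0 : 100.0 : 66.9 : 19.9 : 2.2.

56.0 : 100.0 : 66.9 : 19.9 : 2.2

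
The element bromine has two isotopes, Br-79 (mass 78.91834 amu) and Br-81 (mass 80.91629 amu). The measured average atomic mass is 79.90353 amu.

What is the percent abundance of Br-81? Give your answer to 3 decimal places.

49.310%

Let x be the fractional abundance of Br-79; then Br-81 has abundance 1 − x.
78.91834·x + 80.91629·(1 − x) = 79.90353
(78.91834 − 80.91629)·x = 79.90353 − 80.91629
x = -1.01276 / -1.99795 = 0.50690 → 50.690% Br-79, 49.310% Br-81.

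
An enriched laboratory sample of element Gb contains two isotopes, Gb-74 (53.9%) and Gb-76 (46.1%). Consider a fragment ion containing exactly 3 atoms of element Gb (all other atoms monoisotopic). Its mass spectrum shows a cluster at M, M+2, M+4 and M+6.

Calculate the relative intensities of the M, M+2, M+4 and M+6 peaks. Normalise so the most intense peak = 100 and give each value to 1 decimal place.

Expanding (0.539 + 0.461)^3:
P(M) = 0.539^3 = 0.156591
P(M+2) = 3 × 0.539^2 × 0.461^1 = 0.401791
P(M+4) = 3 × 0.539^1 × 0.461^2 = 0.343646
P(M+6) = 0.461^3 = 0.097972
The M+2 peak is largest (0.401791); scaling to 100 gives 39.0 : 100.0 : 85.5 : 24.4.

39.0 : 100.0 : 85.5 : 24.4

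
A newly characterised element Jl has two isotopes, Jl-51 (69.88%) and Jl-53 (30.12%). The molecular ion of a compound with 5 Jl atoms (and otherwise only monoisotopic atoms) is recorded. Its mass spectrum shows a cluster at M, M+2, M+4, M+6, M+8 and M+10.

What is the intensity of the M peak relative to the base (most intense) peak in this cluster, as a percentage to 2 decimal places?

(0.6988 + 0.3012)^5 gives M 0.1666, M+2 0.3591, M+4 0.3096, M+6 0.1334, M+8 0.0288, M+10 0.0025; the largest is M+2.
P(M+2) = C(5,1) × 0.6988^4 × 0.3012^1 = 5 × 0.23845783 × 0.3012 = 0.359117 (base)
P(M) = C(5,0) × 0.6988^5 × 0.3012^0 = 1 × 0.16663433 × 1.0000 = 0.166634
Relative intensity = 0.166634 / 0.359117 × 100 = 46.40

46.40%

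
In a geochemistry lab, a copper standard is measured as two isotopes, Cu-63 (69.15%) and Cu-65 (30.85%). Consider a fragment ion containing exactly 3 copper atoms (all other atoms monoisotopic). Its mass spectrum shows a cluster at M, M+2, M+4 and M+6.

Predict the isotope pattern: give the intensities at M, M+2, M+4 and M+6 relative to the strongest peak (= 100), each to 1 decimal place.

74.7 : 100.0 : 44.6 : 6.6

The 3 Cu atoms are independent, so intensities follow the terms of (0.6915 + 0.3085)^3.
P(M) = 0.6915^3 = 0.330656
P(M+2) = 3 × 0.6915^2 × 0.3085^1 = 0.442548
P(M+4) = 3 × 0.6915^1 × 0.3085^2 = 0.197435
P(M+6) = 0.3085^3 = 0.029361
The M+2 peak is largest (0.442548); scaling to 100 gives 74.7 : 100.0 : 44.6 : 6.6.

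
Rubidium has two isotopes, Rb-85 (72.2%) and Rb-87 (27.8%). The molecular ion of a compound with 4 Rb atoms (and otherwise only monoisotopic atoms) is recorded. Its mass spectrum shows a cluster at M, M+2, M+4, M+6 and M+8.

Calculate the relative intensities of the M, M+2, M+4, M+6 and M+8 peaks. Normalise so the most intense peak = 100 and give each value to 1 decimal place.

64.9 : 100.0 : 57.8 : 14.8 : 1.4

The 4 Rb atoms are independent, so intensities follow the terms of (0.722 + 0.278)^4.
P(M) = 0.722^4 = 0.271737
P(M+2) = 4 × 0.722^3 × 0.278^1 = 0.418520
P(M+4) = 6 × 0.722^2 × 0.278^2 = 0.241721
P(M+6) = 4 × 0.722^1 × 0.278^3 = 0.062049
P(M+8) = 0.278^4 = 0.005973
The M+2 peak is largest (0.418520); scaling to 100 gives 64.9 : 100.0 : 57.8 : 14.8 : 1.4.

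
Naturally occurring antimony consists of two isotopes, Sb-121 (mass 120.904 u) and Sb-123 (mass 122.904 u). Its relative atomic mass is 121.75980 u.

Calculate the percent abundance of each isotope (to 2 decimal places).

With x = fraction of Sb-121 (so Sb-123 is 1 − x):
120.904·x + 122.904·(1 − x) = 121.75980
(120.904 − 122.904)·x = 121.75980 − 122.904
x = -1.14420 / -2.000 = 0.57210 → 57.21% Sb-121, 42.79% Sb-123.

Sb-121: 57.21%, Sb-123: 42.79%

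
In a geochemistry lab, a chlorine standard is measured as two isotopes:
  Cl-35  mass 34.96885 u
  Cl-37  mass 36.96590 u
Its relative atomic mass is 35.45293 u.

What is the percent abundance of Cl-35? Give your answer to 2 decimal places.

Let x be the fractional abundance of Cl-35; then Cl-37 has abundance 1 − x.
34.96885·x + 36.96590·(1 − x) = 35.45293
(34.96885 − 36.96590)·x = 35.45293 − 36.96590
x = -1.51297 / -1.99705 = 0.75760 → 75.76% Cl-35, 24.24% Cl-37.

75.76%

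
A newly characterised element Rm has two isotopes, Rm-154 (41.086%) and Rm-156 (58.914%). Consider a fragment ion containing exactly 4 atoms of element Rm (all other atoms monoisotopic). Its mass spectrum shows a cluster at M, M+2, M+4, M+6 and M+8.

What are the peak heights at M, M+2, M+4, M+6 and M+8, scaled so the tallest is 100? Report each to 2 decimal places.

Each Rm atom is independently Rm-154 (p = 0.41086) or Rm-156 (q = 0.58914); the cluster is the binomial expansion (p + q)^4.
P(M) = 0.41086^4 = 0.028495
P(M+2) = 4 × 0.41086^3 × 0.58914^1 = 0.163441
P(M+4) = 6 × 0.41086^2 × 0.58914^2 = 0.351541
P(M+6) = 4 × 0.41086^1 × 0.58914^3 = 0.336054
P(M+8) = 0.58914^4 = 0.120469
The M+4 peak is largest (0.351541); scaling to 100 gives 8.11 : 46.49 : 100.00 : 95.59 : 34.27.

8.11 : 46.49 : 100.00 : 95.59 : 34.27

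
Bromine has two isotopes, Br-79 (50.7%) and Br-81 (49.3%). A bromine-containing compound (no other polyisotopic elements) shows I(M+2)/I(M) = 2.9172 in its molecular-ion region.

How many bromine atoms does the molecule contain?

3

For n independent Br atoms, I(M+2)/I(M) = n · (abundance Br-81) / (abundance Br-79) = n · 0.493/0.507.
n = 2.9172 × 0.507/0.493 = 3.00 ≈ 3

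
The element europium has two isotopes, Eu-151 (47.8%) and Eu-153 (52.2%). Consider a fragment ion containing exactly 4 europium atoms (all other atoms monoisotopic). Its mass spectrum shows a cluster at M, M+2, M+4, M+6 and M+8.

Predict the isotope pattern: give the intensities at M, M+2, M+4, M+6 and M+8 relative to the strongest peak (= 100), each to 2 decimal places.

Expanding (0.478 + 0.522)^4:
P(M) = 0.478^4 = 0.052205
P(M+2) = 4 × 0.478^3 × 0.522^1 = 0.228042
P(M+4) = 6 × 0.478^2 × 0.522^2 = 0.373549
P(M+6) = 4 × 0.478^1 × 0.522^3 = 0.271956
P(M+8) = 0.522^4 = 0.074248
The M+4 peak is largest (0.373549); scaling to 100 gives 13.98 : 61.05 : 100.00 : 72.80 : 19.88.

13.98 : 61.05 : 100.00 : 72.80 : 19.88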